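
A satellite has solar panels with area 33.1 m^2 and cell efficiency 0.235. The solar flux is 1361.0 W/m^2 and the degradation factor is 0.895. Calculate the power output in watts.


P = area * eta * S * degradation
P = 33.1 * 0.235 * 1361.0 * 0.895
P = 9474.9520 W

9474.9520 W


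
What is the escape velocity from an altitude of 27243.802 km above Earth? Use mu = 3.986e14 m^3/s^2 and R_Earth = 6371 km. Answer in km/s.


r = 6371.0 + 27243.802 = 33614.8020 km = 3.3614802e+07 m
v_esc = sqrt(2*mu/r) = sqrt(2*3.986e14 / 3.3614802e+07)
v_esc = 4869.8812 m/s = 4.8699 km/s

4.8699 km/s


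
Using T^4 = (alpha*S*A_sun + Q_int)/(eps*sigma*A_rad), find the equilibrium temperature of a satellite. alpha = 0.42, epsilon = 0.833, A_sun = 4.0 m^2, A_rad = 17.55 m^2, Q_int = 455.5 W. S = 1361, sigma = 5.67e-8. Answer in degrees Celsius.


Numerator = alpha*S*A_sun + Q_int = 0.42*1361*4.0 + 455.5 = 2741.9800 W
Denominator = eps*sigma*A_rad = 0.833*5.67e-8*17.55 = 8.289058e-07 W/K^4
T^4 = 3.3079513e+09 K^4
T = 239.8224 K = -33.3276 C

-33.3276 degrees Celsius


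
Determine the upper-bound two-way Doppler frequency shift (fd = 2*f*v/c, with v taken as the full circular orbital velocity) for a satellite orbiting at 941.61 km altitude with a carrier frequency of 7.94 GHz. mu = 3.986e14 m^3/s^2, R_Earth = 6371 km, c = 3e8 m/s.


r = 7.31261e+06 m
v = sqrt(mu/r) = 7382.9927 m/s (worst-case radial velocity)
f = 7.94 GHz = 7.94e+09 Hz
fd = 2*f*v/c = 2*7.94e+09*7382.9927/3.0e+08
fd = 390806.4155 Hz

390806.4155 Hz


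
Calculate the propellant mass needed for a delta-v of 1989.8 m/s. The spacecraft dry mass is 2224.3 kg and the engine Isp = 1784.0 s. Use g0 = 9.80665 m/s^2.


ve = Isp * g0 = 1784.0 * 9.80665 = 17495.063600 m/s
mass ratio = exp(dv/ve) = exp(1989.8/17495.063600) = 1.12045510
m_prop = m_dry * (mr - 1) = 2224.3 * (1.12045510 - 1)
m_prop = 267.9283 kg

267.9283 kg


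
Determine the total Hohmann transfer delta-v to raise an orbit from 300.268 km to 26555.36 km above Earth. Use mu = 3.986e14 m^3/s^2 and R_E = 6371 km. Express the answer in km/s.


r1 = 6671.2680 km = 6.671268e+06 m
r2 = 32926.3600 km = 3.292636e+07 m
dv1 = sqrt(mu/r1)*(sqrt(2*r2/(r1+r2)) - 1) = 2238.4673 m/s
dv2 = sqrt(mu/r2)*(1 - sqrt(2*r1/(r1+r2))) = 1459.6648 m/s
total dv = |dv1| + |dv2| = 2238.4673 + 1459.6648 = 3698.1321 m/s = 3.6981 km/s

3.6981 km/s


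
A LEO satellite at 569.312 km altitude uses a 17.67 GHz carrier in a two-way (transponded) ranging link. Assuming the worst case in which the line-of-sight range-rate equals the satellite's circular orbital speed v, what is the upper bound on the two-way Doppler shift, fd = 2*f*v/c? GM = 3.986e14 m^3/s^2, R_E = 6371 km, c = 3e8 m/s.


r = 6.940312e+06 m
v = sqrt(mu/r) = 7578.4284 m/s (worst-case radial velocity)
f = 17.67 GHz = 1.767e+10 Hz
fd = 2*f*v/c = 2*1.767e+10*7578.4284/3.0e+08
fd = 892738.8617 Hz

892738.8617 Hz


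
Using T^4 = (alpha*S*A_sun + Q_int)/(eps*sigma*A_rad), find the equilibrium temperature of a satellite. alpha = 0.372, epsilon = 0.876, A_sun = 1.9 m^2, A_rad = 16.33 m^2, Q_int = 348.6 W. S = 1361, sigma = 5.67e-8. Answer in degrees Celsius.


Numerator = alpha*S*A_sun + Q_int = 0.372*1361*1.9 + 348.6 = 1310.5548 W
Denominator = eps*sigma*A_rad = 0.876*5.67e-8*16.33 = 8.1109804e-07 W/K^4
T^4 = 1.6157785e+09 K^4
T = 200.4913 K = -72.6587 C

-72.6587 degrees Celsius


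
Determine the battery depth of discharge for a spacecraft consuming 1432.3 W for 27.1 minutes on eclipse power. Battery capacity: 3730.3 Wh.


E_used = P * t / 60 = 1432.3 * 27.1 / 60 = 646.9222 Wh
DOD = E_used / E_total * 100 = 646.9222 / 3730.3 * 100
DOD = 17.3424 %

17.3424 %


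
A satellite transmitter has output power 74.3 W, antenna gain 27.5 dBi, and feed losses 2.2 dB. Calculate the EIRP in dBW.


Pt = 74.3 W = 18.7099 dBW
EIRP = Pt_dBW + Gt - losses = 18.7099 + 27.5 - 2.2 = 44.0099 dBW

44.0099 dBW


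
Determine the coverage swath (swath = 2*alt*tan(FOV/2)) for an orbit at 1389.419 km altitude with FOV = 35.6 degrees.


FOV = 35.6 deg = 0.6213372 rad
swath = 2 * alt * tan(FOV/2) = 2 * 1389.419 * tan(0.3106686)
swath = 2 * 1389.419 * 0.3210649
swath = 892.1873 km

892.1873 km


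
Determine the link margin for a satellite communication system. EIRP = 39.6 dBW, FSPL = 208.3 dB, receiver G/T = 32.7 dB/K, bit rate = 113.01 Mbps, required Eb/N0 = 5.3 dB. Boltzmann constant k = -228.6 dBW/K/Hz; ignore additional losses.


C/N0 = EIRP - FSPL + G/T - k = 39.6 - 208.3 + 32.7 - (-228.6)
C/N0 = 92.6000 dB-Hz
R_b = 113.01 Mbps = 1.1301e+08 bps -> 10*log10(R_b) = 80.5312 dB-Hz
Eb/N0 = C/N0 - 10*log10(R_b) = 92.6000 - 80.5312 = 12.0688 dB
Margin = Eb/N0 - Eb/N0_req = 12.0688 - 5.3 = 6.7688 dB (link closes)

6.7688 dB


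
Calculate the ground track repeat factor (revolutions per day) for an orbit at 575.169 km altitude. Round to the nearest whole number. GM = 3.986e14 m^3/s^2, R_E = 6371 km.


r = 6.946169e+06 m
T = 2*pi*sqrt(r^3/mu) = 5761.4161 s = 96.0236 min
revs/day = 1440 / 96.0236 = 14.9963
Rounded: 15 revolutions per day

15 revolutions per day


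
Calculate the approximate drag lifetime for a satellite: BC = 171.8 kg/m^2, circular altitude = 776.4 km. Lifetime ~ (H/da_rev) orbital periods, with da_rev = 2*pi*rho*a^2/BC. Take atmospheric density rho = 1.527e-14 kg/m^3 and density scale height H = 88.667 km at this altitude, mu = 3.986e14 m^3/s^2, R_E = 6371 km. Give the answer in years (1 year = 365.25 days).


a = R_E + alt = 7147.4000 km = 7.1474e+06 m
da_rev = 2*pi*rho*a^2/BC = 2*pi*1.527e-14*(7.1474e+06)^2/171.8 = 0.0285293529 m per revolution
N = H/da_rev = 88667.0000 m / 0.0285293529 m = 3.1079219e+06 revolutions
P = 2*pi*sqrt(a^3/mu) = 6013.5836 s
lifetime = N*P = 3.1079219e+06 * 6013.5836 = 1.8689748e+10 s = 216316.5279 days
years = 216316.5279 / 365.25 = 592.2424 years

592.2424 years


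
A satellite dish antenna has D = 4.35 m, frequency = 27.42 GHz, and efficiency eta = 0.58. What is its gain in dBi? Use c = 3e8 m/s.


lambda = c/f = 3e8 / 2.742e+10 = 0.01094092 m
G = eta*(pi*D/lambda)^2 = 0.58*(pi*4.35/0.01094092)^2
G = 904895.9497 (linear)
G = 10*log10(904895.9497) = 59.5660 dBi

59.5660 dBi


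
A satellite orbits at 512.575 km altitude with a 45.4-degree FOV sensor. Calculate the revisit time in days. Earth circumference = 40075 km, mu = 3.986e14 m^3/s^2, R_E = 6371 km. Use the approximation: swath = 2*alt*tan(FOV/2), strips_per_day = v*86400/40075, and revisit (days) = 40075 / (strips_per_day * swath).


swath = 2*512.575*tan(0.3961897) = 428.8295 km
v = sqrt(mu/r) = 7609.5964 m/s = 7.6096 km/s
strips/day = v*86400/40075 = 7.6096*86400/40075 = 16.4060
coverage/day = strips * swath = 16.4060 * 428.8295 = 7035.3632 km
revisit = 40075 / 7035.3632 = 5.6962 days

5.6962 days


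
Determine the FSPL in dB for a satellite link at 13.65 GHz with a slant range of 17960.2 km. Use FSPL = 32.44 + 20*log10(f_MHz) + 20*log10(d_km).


f = 13.65 GHz = 13650.0000 MHz
d = 17960.2 km
FSPL = 32.44 + 20*log10(13650.0000) + 20*log10(17960.2)
FSPL = 32.44 + 82.7027 + 85.0862
FSPL = 200.2289 dB

200.2289 dB


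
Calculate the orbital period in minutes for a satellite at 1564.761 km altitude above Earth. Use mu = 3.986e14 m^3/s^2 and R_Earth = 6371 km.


r = 7935.7610 km = 7.935761e+06 m
T = 2*pi*sqrt(r^3/mu) = 2*pi*sqrt(4.9976489e+20 / 3.986e14)
T = 7035.4858 s = 117.2581 min

117.2581 minutes


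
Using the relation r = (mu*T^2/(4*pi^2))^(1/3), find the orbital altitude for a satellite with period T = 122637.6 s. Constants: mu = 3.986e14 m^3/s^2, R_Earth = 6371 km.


T = 122637.6 s
r = (mu*T^2/(4*pi^2))^(1/3) = (3.986e14 * 122637.6^2 / (4*pi^2))^(1/3)
r = 5.3350883e+07 m = 53350.8833 km
alt = r - R_E = 53350.8833 - 6371 = 46979.8833 km

46979.8833 km


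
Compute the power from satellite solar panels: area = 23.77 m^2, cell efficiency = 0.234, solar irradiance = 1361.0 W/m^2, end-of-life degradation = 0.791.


P = area * eta * S * degradation
P = 23.77 * 0.234 * 1361.0 * 0.791
P = 5987.9704 W

5987.9704 W


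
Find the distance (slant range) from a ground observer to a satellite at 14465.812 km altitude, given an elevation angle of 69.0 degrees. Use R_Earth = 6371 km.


h = 14465.812 km, el = 69.0 deg
d = -R_E*sin(el) + sqrt((R_E*sin(el))^2 + 2*R_E*h + h^2)
d = -6371.0000*sin(1.2043) + sqrt((6371.0000*0.9335804)^2 + 2*6371.0000*14465.812 + 14465.812^2)
d = 14763.5063 km

14763.5063 km


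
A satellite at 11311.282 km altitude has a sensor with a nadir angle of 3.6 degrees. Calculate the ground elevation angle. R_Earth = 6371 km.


r = R_E + alt = 17682.2820 km
Law of sines in the satellite / Earth-center / ground-point triangle:
  sin(nadir)/R_E = sin(90 + el)/r  =>  cos(el) = (r/R_E)*sin(nadir)
cos(el) = (17682.2820 / 6371.0000) * sin(3.6 deg) = 0.1742709
el = arccos(0.1742709) = 79.9638 deg
(Earth-central angle = 90 - nadir - el = 6.4362 deg)

79.9638 degrees


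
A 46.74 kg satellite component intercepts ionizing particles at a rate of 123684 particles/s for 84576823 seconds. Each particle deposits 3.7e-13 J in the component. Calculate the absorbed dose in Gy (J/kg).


Total energy deposited = rate * time * E_per
  = 123684 * 84576823 * 3.7e-13 = 3.8705 J
Dose = E_total / mass = 3.8705 / 46.74
Dose = 0.08280907 Gy

0.0828 Gy


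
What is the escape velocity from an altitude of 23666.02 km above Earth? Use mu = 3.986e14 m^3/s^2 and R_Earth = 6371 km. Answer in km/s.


r = 6371.0 + 23666.02 = 30037.0200 km = 3.003702e+07 m
v_esc = sqrt(2*mu/r) = sqrt(2*3.986e14 / 3.003702e+07)
v_esc = 5151.7553 m/s = 5.1518 km/s

5.1518 km/s


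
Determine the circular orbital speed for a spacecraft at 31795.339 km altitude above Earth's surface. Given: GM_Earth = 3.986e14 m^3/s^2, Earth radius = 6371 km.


r = R_E + alt = 6371.0 + 31795.339 = 38166.3390 km = 3.8166339e+07 m
v = sqrt(mu/r) = sqrt(3.986e14 / 3.8166339e+07) = 3231.6803 m/s = 3.2317 km/s

3.2317 km/s


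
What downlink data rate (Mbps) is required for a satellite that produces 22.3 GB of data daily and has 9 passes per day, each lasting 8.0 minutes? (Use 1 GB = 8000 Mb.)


total contact time = 9 * 8.0 * 60 = 4320.0000 s
data = 22.3 GB = 178400.0000 Mb
rate = 178400.0000 / 4320.0000 = 41.2963 Mbps

41.2963 Mbps


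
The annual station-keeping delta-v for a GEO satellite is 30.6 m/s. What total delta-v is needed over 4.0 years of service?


dV = rate * years = 30.6 * 4.0
dV = 122.4000 m/s

122.4000 m/s


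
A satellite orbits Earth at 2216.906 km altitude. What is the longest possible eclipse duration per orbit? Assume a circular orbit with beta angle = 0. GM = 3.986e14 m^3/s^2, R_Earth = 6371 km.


r = 8587.9060 km
T = 132.0052 min
Eclipse fraction = arcsin(R_E/r)/pi = arcsin(6371.0000/8587.9060)/pi
= arcsin(0.7418572)/pi = 0.2660548
Eclipse duration = 0.2660548 * 132.0052 = 35.1206 min

35.1206 minutes


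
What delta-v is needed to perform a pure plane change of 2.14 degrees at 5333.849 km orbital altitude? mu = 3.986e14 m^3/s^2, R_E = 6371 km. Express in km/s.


r = 11704.8490 km = 1.1704849e+07 m
V = sqrt(mu/r) = 5835.6030 m/s
di = 2.14 deg = 0.03735005 rad
dV = 2*V*sin(di/2) = 2*5835.6030*sin(0.01867502)
dV = 217.9474 m/s = 0.2179474 km/s

0.2179 km/s


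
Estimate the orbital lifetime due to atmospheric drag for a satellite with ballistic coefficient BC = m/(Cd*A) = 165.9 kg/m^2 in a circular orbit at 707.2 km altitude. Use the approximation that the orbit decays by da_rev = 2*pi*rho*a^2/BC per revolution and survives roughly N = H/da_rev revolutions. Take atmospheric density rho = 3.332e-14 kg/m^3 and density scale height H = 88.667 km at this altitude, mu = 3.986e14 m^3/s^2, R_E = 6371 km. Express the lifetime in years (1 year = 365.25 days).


a = R_E + alt = 7078.2000 km = 7.0782e+06 m
da_rev = 2*pi*rho*a^2/BC = 2*pi*3.332e-14*(7.0782e+06)^2/165.9 = 0.0632243153 m per revolution
N = H/da_rev = 88667.0000 m / 0.0632243153 m = 1.4024193e+06 revolutions
P = 2*pi*sqrt(a^3/mu) = 5926.4615 s
lifetime = N*P = 1.4024193e+06 * 5926.4615 = 8.311384e+09 s = 96196.5736 days
years = 96196.5736 / 365.25 = 263.3719 years

263.3719 years


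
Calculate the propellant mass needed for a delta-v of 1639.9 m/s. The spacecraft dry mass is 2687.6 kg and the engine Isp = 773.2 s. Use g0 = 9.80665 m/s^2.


ve = Isp * g0 = 773.2 * 9.80665 = 7582.501780 m/s
mass ratio = exp(dv/ve) = exp(1639.9/7582.501780) = 1.24144282
m_prop = m_dry * (mr - 1) = 2687.6 * (1.24144282 - 1)
m_prop = 648.9017 kg

648.9017 kg


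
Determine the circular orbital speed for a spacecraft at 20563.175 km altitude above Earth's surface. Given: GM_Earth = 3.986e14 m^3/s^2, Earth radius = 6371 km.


r = R_E + alt = 6371.0 + 20563.175 = 26934.1750 km = 2.6934175e+07 m
v = sqrt(mu/r) = sqrt(3.986e14 / 2.6934175e+07) = 3846.9524 m/s = 3.8470 km/s

3.8470 km/s


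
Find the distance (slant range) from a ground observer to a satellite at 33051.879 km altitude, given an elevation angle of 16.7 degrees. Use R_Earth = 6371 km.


h = 33051.879 km, el = 16.7 deg
d = -R_E*sin(el) + sqrt((R_E*sin(el))^2 + 2*R_E*h + h^2)
d = -6371.0000*sin(0.29147) + sqrt((6371.0000*0.2873605)^2 + 2*6371.0000*33051.879 + 33051.879^2)
d = 37116.9537 km

37116.9537 km


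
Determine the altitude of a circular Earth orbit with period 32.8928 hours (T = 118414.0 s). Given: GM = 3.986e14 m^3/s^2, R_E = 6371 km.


T = 118414.0 s
r = (mu*T^2/(4*pi^2))^(1/3) = (3.986e14 * 118414.0^2 / (4*pi^2))^(1/3)
r = 5.2118818e+07 m = 52118.8175 km
alt = r - R_E = 52118.8175 - 6371 = 45747.8175 km

45747.8175 km


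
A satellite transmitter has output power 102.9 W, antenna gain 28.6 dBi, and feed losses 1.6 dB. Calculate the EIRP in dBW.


Pt = 102.9 W = 20.1242 dBW
EIRP = Pt_dBW + Gt - losses = 20.1242 + 28.6 - 1.6 = 47.1242 dBW

47.1242 dBW


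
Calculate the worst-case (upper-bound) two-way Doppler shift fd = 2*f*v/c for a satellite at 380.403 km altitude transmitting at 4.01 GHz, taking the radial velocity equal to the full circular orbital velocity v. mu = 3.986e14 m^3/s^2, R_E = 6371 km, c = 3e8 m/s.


r = 6.751403e+06 m
v = sqrt(mu/r) = 7683.7218 m/s (worst-case radial velocity)
f = 4.01 GHz = 4.01e+09 Hz
fd = 2*f*v/c = 2*4.01e+09*7683.7218/3.0e+08
fd = 205411.4955 Hz

205411.4955 Hz


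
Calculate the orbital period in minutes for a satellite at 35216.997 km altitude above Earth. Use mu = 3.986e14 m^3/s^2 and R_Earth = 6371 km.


r = 41587.9970 km = 4.1587997e+07 m
T = 2*pi*sqrt(r^3/mu) = 2*pi*sqrt(7.1928998e+22 / 3.986e14)
T = 84404.0385 s = 1406.7340 min

1406.7340 minutes


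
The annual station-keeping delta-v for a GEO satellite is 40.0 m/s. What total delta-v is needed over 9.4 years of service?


dV = rate * years = 40.0 * 9.4
dV = 376.0000 m/s

376.0000 m/s


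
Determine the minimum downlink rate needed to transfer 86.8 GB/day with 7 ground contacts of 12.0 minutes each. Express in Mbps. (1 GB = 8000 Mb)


total contact time = 7 * 12.0 * 60 = 5040.0000 s
data = 86.8 GB = 694400.0000 Mb
rate = 694400.0000 / 5040.0000 = 137.7778 Mbps

137.7778 Mbps


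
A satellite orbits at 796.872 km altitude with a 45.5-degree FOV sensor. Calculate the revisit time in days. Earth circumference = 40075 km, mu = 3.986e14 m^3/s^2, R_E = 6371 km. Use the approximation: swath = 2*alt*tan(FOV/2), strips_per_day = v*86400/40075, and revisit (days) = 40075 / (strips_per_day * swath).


swath = 2*796.872*tan(0.3970624) = 668.3123 km
v = sqrt(mu/r) = 7457.1611 m/s = 7.4572 km/s
strips/day = v*86400/40075 = 7.4572*86400/40075 = 16.0773
coverage/day = strips * swath = 16.0773 * 668.3123 = 10744.6731 km
revisit = 40075 / 10744.6731 = 3.7298 days

3.7298 days


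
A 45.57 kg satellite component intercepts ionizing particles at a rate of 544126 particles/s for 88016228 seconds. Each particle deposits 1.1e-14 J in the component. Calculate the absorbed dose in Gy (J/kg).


Total energy deposited = rate * time * E_per
  = 544126 * 88016228 * 1.1e-14 = 0.5268111 J
Dose = E_total / mass = 0.5268111 / 45.57
Dose = 0.01156048 Gy

0.0116 Gy


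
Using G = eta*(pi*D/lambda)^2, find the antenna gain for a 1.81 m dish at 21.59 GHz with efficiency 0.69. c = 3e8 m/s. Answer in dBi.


lambda = c/f = 3e8 / 2.159e+10 = 0.01389532 m
G = eta*(pi*D/lambda)^2 = 0.69*(pi*1.81/0.01389532)^2
G = 115549.6837 (linear)
G = 10*log10(115549.6837) = 50.6277 dBi

50.6277 dBi


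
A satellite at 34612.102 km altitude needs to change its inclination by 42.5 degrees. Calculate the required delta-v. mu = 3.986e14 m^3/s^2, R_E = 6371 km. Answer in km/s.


r = 40983.1020 km = 4.0983102e+07 m
V = sqrt(mu/r) = 3118.6471 m/s
di = 42.5 deg = 0.7417649 rad
dV = 2*V*sin(di/2) = 2*3118.6471*sin(0.3708825)
dV = 2260.6327 m/s = 2.2606 km/s

2.2606 km/s


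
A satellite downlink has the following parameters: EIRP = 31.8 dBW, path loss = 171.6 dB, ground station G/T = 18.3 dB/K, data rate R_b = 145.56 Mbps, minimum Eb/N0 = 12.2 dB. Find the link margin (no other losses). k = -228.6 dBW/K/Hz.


C/N0 = EIRP - FSPL + G/T - k = 31.8 - 171.6 + 18.3 - (-228.6)
C/N0 = 107.1000 dB-Hz
R_b = 145.56 Mbps = 1.4556e+08 bps -> 10*log10(R_b) = 81.6304 dB-Hz
Eb/N0 = C/N0 - 10*log10(R_b) = 107.1000 - 81.6304 = 25.4696 dB
Margin = Eb/N0 - Eb/N0_req = 25.4696 - 12.2 = 13.2696 dB (link closes)

13.2696 dB


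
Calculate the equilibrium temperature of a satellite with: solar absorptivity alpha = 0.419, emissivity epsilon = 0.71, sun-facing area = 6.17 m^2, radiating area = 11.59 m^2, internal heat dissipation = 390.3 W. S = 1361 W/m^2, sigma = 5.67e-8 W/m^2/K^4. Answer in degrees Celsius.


Numerator = alpha*S*A_sun + Q_int = 0.419*1361*6.17 + 390.3 = 3908.7980 W
Denominator = eps*sigma*A_rad = 0.71*5.67e-8*11.59 = 4.6657863e-07 W/K^4
T^4 = 8.3775762e+09 K^4
T = 302.5378 K = 29.3878 C

29.3878 degrees Celsius


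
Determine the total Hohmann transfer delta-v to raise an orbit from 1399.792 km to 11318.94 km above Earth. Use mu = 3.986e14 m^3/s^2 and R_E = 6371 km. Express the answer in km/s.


r1 = 7770.7920 km = 7.770792e+06 m
r2 = 17689.9400 km = 1.768994e+07 m
dv1 = sqrt(mu/r1)*(sqrt(2*r2/(r1+r2)) - 1) = 1280.6213 m/s
dv2 = sqrt(mu/r2)*(1 - sqrt(2*r1/(r1+r2))) = 1038.1840 m/s
total dv = |dv1| + |dv2| = 1280.6213 + 1038.1840 = 2318.8053 m/s = 2.3188 km/s

2.3188 km/s


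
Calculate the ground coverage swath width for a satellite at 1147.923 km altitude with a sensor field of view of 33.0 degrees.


FOV = 33.0 deg = 0.5759587 rad
swath = 2 * alt * tan(FOV/2) = 2 * 1147.923 * tan(0.2879793)
swath = 2 * 1147.923 * 0.2962135
swath = 680.0606 km

680.0606 km


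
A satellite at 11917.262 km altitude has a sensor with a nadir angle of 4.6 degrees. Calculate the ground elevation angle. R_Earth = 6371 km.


r = R_E + alt = 18288.2620 km
Law of sines in the satellite / Earth-center / ground-point triangle:
  sin(nadir)/R_E = sin(90 + el)/r  =>  cos(el) = (r/R_E)*sin(nadir)
cos(el) = (18288.2620 / 6371.0000) * sin(4.6 deg) = 0.2302149
el = arccos(0.2302149) = 76.6903 deg
(Earth-central angle = 90 - nadir - el = 8.7097 deg)

76.6903 degrees


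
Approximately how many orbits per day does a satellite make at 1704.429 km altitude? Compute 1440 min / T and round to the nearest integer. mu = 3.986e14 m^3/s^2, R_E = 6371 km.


r = 8.075429e+06 m
T = 2*pi*sqrt(r^3/mu) = 7222.0356 s = 120.3673 min
revs/day = 1440 / 120.3673 = 11.9634
Rounded: 12 revolutions per day

12 revolutions per day


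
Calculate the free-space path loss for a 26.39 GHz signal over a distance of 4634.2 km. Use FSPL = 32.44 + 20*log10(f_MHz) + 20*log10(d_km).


f = 26.39 GHz = 26390.0000 MHz
d = 4634.2 km
FSPL = 32.44 + 20*log10(26390.0000) + 20*log10(4634.2)
FSPL = 32.44 + 88.4288 + 73.3195
FSPL = 194.1883 dB

194.1883 dB


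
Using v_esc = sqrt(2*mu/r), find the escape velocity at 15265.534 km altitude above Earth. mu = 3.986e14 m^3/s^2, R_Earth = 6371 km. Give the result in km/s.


r = 6371.0 + 15265.534 = 21636.5340 km = 2.1636534e+07 m
v_esc = sqrt(2*mu/r) = sqrt(2*3.986e14 / 2.1636534e+07)
v_esc = 6070.0155 m/s = 6.0700 km/s

6.0700 km/s


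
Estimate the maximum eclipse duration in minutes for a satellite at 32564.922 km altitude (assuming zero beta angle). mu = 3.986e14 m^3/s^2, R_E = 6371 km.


r = 38935.9220 km
T = 1274.3410 min
Eclipse fraction = arcsin(R_E/r)/pi = arcsin(6371.0000/38935.9220)/pi
= arcsin(0.1636278)/pi = 0.05231962
Eclipse duration = 0.05231962 * 1274.3410 = 66.6730 min

66.6730 minutes


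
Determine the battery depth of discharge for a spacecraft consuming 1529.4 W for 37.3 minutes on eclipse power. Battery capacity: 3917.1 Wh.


E_used = P * t / 60 = 1529.4 * 37.3 / 60 = 950.7770 Wh
DOD = E_used / E_total * 100 = 950.7770 / 3917.1 * 100
DOD = 24.2725 %

24.2725 %


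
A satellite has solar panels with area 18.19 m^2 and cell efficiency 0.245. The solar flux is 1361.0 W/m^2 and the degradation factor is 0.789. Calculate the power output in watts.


P = area * eta * S * degradation
P = 18.19 * 0.245 * 1361.0 * 0.789
P = 4785.5726 W

4785.5726 W


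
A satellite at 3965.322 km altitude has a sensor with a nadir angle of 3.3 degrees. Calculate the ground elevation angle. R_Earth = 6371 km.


r = R_E + alt = 10336.3220 km
Law of sines in the satellite / Earth-center / ground-point triangle:
  sin(nadir)/R_E = sin(90 + el)/r  =>  cos(el) = (r/R_E)*sin(nadir)
cos(el) = (10336.3220 / 6371.0000) * sin(3.3 deg) = 0.09339198
el = arccos(0.09339198) = 84.6412 deg
(Earth-central angle = 90 - nadir - el = 2.0588 deg)

84.6412 degrees


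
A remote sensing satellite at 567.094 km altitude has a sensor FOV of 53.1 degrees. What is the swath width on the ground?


FOV = 53.1 deg = 0.9267698 rad
swath = 2 * alt * tan(FOV/2) = 2 * 567.094 * tan(0.4633849)
swath = 2 * 567.094 * 0.4996717
swath = 566.7216 km

566.7216 km


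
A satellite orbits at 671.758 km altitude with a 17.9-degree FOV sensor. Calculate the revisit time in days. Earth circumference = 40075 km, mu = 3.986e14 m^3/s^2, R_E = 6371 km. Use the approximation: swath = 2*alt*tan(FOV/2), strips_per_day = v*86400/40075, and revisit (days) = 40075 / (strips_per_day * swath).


swath = 2*671.758*tan(0.156207) = 211.5903 km
v = sqrt(mu/r) = 7523.1074 m/s = 7.5231 km/s
strips/day = v*86400/40075 = 7.5231*86400/40075 = 16.2195
coverage/day = strips * swath = 16.2195 * 211.5903 = 3431.8897 km
revisit = 40075 / 3431.8897 = 11.6772 days

11.6772 days


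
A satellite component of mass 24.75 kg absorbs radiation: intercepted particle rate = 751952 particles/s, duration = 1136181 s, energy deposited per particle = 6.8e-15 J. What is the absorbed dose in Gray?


Total energy deposited = rate * time * E_per
  = 751952 * 1136181 * 6.8e-15 = 0.005809604 J
Dose = E_total / mass = 0.005809604 / 24.75
Dose = 2.3473149e-04 Gy

2.3473e-04 Gy


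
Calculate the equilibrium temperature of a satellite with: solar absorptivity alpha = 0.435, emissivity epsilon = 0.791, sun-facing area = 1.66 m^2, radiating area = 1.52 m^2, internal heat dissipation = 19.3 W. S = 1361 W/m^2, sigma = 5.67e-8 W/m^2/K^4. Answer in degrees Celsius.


Numerator = alpha*S*A_sun + Q_int = 0.435*1361*1.66 + 19.3 = 1002.0781 W
Denominator = eps*sigma*A_rad = 0.791*5.67e-8*1.52 = 6.8171544e-08 W/K^4
T^4 = 1.469936e+10 K^4
T = 348.1967 K = 75.0467 C

75.0467 degrees Celsius


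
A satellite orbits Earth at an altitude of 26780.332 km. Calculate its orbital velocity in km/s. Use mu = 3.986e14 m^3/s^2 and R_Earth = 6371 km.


r = R_E + alt = 6371.0 + 26780.332 = 33151.3320 km = 3.3151332e+07 m
v = sqrt(mu/r) = sqrt(3.986e14 / 3.3151332e+07) = 3467.5135 m/s = 3.4675 km/s

3.4675 km/s


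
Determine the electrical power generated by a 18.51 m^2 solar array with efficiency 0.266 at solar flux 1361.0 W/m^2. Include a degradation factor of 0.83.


P = area * eta * S * degradation
P = 18.51 * 0.266 * 1361.0 * 0.83
P = 5561.9140 W

5561.9140 W


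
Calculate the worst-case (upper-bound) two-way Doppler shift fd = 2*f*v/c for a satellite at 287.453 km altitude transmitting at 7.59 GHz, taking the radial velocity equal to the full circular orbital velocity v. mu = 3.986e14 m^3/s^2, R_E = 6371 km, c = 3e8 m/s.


r = 6.658453e+06 m
v = sqrt(mu/r) = 7737.1671 m/s (worst-case radial velocity)
f = 7.59 GHz = 7.59e+09 Hz
fd = 2*f*v/c = 2*7.59e+09*7737.1671/3.0e+08
fd = 391500.6566 Hz

391500.6566 Hz


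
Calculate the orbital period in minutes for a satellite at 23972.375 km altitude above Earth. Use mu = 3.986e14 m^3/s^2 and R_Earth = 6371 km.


r = 30343.3750 km = 3.0343375e+07 m
T = 2*pi*sqrt(r^3/mu) = 2*pi*sqrt(2.7937765e+22 / 3.986e14)
T = 52602.5803 s = 876.7097 min

876.7097 minutes


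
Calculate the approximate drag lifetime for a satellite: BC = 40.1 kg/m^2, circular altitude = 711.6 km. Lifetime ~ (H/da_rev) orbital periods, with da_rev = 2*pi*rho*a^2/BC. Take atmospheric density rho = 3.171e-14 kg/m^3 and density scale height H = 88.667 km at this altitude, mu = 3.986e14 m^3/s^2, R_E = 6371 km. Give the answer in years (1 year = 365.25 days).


a = R_E + alt = 7082.6000 km = 7.0826e+06 m
da_rev = 2*pi*rho*a^2/BC = 2*pi*3.171e-14*(7.0826e+06)^2/40.1 = 0.24923967 m per revolution
N = H/da_rev = 88667.0000 m / 0.24923967 m = 355749.9491 revolutions
P = 2*pi*sqrt(a^3/mu) = 5931.9884 s
lifetime = N*P = 355749.9491 * 5931.9884 = 2.1103046e+09 s = 24424.8215 days
years = 24424.8215 / 365.25 = 66.8715 years

66.8715 years


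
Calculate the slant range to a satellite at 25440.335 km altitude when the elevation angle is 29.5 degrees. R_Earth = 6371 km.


h = 25440.335 km, el = 29.5 deg
d = -R_E*sin(el) + sqrt((R_E*sin(el))^2 + 2*R_E*h + h^2)
d = -6371.0000*sin(0.5148721) + sqrt((6371.0000*0.4924236)^2 + 2*6371.0000*25440.335 + 25440.335^2)
d = 28187.0988 km

28187.0988 km


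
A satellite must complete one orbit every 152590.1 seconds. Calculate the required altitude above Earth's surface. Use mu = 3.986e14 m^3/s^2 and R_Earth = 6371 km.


T = 152590.1 s
r = (mu*T^2/(4*pi^2))^(1/3) = (3.986e14 * 152590.1^2 / (4*pi^2))^(1/3)
r = 6.1717751e+07 m = 61717.7509 km
alt = r - R_E = 61717.7509 - 6371 = 55346.7509 km

55346.7509 km


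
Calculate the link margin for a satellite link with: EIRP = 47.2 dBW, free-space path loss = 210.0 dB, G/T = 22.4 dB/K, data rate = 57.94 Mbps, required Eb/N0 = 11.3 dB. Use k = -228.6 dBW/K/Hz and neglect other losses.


C/N0 = EIRP - FSPL + G/T - k = 47.2 - 210.0 + 22.4 - (-228.6)
C/N0 = 88.2000 dB-Hz
R_b = 57.94 Mbps = 5.794e+07 bps -> 10*log10(R_b) = 77.6298 dB-Hz
Eb/N0 = C/N0 - 10*log10(R_b) = 88.2000 - 77.6298 = 10.5702 dB
Margin = Eb/N0 - Eb/N0_req = 10.5702 - 11.3 = -0.7297849 dB (negative margin: link does not close)

-0.7298 dB


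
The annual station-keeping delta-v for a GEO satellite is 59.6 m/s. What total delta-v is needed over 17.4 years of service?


dV = rate * years = 59.6 * 17.4
dV = 1037.0400 m/s

1037.0400 m/s


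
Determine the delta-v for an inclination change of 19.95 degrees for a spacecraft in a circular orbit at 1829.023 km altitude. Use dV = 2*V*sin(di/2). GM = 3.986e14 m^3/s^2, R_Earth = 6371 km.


r = 8200.0230 km = 8.200023e+06 m
V = sqrt(mu/r) = 6972.0599 m/s
di = 19.95 deg = 0.3481932 rad
dV = 2*V*sin(di/2) = 2*6972.0599*sin(0.1740966)
dV = 2415.3789 m/s = 2.4154 km/s

2.4154 km/s


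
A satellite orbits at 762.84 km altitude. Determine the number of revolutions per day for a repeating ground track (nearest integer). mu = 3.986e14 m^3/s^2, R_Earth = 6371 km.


r = 7.13384e+06 m
T = 2*pi*sqrt(r^3/mu) = 5996.4783 s = 99.9413 min
revs/day = 1440 / 99.9413 = 14.4085
Rounded: 14 revolutions per day

14 revolutions per day


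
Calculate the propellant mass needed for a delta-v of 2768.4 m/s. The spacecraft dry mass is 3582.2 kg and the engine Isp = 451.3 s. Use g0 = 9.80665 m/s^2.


ve = Isp * g0 = 451.3 * 9.80665 = 4425.741145 m/s
mass ratio = exp(dv/ve) = exp(2768.4/4425.741145) = 1.86922209
m_prop = m_dry * (mr - 1) = 3582.2 * (1.86922209 - 1)
m_prop = 3113.7274 kg

3113.7274 kg


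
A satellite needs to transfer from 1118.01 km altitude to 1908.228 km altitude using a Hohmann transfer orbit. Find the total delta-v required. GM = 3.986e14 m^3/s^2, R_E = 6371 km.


r1 = 7489.0100 km = 7.48901e+06 m
r2 = 8279.2280 km = 8.279228e+06 m
dv1 = sqrt(mu/r1)*(sqrt(2*r2/(r1+r2)) - 1) = 180.5712 m/s
dv2 = sqrt(mu/r2)*(1 - sqrt(2*r1/(r1+r2))) = 176.0977 m/s
total dv = |dv1| + |dv2| = 180.5712 + 176.0977 = 356.6690 m/s = 0.356669 km/s

0.3567 km/s


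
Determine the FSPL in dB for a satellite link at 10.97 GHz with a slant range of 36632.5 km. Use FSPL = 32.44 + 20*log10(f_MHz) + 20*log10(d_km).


f = 10.97 GHz = 10970.0000 MHz
d = 36632.5 km
FSPL = 32.44 + 20*log10(10970.0000) + 20*log10(36632.5)
FSPL = 32.44 + 80.8041 + 91.2773
FSPL = 204.5215 dB

204.5215 dB


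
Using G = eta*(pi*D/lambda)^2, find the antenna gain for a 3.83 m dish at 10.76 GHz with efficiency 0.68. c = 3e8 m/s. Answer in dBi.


lambda = c/f = 3e8 / 1.076e+10 = 0.02788104 m
G = eta*(pi*D/lambda)^2 = 0.68*(pi*3.83/0.02788104)^2
G = 126645.0557 (linear)
G = 10*log10(126645.0557) = 51.0259 dBi

51.0259 dBi


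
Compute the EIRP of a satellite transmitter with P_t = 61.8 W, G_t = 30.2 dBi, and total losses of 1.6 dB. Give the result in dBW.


Pt = 61.8 W = 17.9099 dBW
EIRP = Pt_dBW + Gt - losses = 17.9099 + 30.2 - 1.6 = 46.5099 dBW

46.5099 dBW


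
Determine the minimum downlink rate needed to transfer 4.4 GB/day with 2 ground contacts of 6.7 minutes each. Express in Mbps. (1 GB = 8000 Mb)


total contact time = 2 * 6.7 * 60 = 804.0000 s
data = 4.4 GB = 35200.0000 Mb
rate = 35200.0000 / 804.0000 = 43.7811 Mbps

43.7811 Mbps


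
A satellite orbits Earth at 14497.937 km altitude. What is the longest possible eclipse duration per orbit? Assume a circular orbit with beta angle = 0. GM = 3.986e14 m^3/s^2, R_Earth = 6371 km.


r = 20868.9370 km
T = 500.0466 min
Eclipse fraction = arcsin(R_E/r)/pi = arcsin(6371.0000/20868.9370)/pi
= arcsin(0.3052863)/pi = 0.09875215
Eclipse duration = 0.09875215 * 500.0466 = 49.3807 min

49.3807 minutes


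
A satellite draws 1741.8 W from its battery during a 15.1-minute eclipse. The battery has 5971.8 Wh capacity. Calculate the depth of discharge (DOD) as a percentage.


E_used = P * t / 60 = 1741.8 * 15.1 / 60 = 438.3530 Wh
DOD = E_used / E_total * 100 = 438.3530 / 5971.8 * 100
DOD = 7.3404 %

7.3404 %


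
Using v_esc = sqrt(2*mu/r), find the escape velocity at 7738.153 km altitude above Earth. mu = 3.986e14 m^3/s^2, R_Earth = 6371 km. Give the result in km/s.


r = 6371.0 + 7738.153 = 14109.1530 km = 1.4109153e+07 m
v_esc = sqrt(2*mu/r) = sqrt(2*3.986e14 / 1.4109153e+07)
v_esc = 7516.8031 m/s = 7.5168 km/s

7.5168 km/s


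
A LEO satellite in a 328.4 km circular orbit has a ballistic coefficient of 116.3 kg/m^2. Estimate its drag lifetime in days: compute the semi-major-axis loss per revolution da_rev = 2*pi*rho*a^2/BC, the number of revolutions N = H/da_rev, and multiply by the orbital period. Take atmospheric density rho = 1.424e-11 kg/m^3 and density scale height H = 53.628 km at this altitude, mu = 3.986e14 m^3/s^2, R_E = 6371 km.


a = R_E + alt = 6699.4000 km = 6.6994e+06 m
da_rev = 2*pi*rho*a^2/BC = 2*pi*1.424e-11*(6.6994e+06)^2/116.3 = 34.528838 m per revolution
N = H/da_rev = 53628.0000 m / 34.528838 m = 1553.1365 revolutions
P = 2*pi*sqrt(a^3/mu) = 5457.1399 s
lifetime = N*P = 1553.1365 * 5457.1399 = 8.4756834e+06 s = 98.0982 days

98.0982 days


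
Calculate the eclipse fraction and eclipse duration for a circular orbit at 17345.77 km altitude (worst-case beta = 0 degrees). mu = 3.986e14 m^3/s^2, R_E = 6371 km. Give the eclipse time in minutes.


r = 23716.7700 km
T = 605.8195 min
Eclipse fraction = arcsin(R_E/r)/pi = arcsin(6371.0000/23716.7700)/pi
= arcsin(0.2686285)/pi = 0.08657039
Eclipse duration = 0.08657039 * 605.8195 = 52.4460 min

52.4460 minutes


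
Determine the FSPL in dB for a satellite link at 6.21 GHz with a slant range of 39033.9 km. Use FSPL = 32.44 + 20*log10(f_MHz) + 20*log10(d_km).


f = 6.21 GHz = 6210.0000 MHz
d = 39033.9 km
FSPL = 32.44 + 20*log10(6210.0000) + 20*log10(39033.9)
FSPL = 32.44 + 75.8618 + 91.8288
FSPL = 200.1307 dB

200.1307 dB


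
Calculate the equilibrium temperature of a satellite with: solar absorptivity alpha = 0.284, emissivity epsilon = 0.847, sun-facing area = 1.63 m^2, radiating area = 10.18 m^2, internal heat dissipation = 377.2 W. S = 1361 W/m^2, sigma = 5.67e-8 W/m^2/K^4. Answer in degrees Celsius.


Numerator = alpha*S*A_sun + Q_int = 0.284*1361*1.63 + 377.2 = 1007.2341 W
Denominator = eps*sigma*A_rad = 0.847*5.67e-8*10.18 = 4.8889348e-07 W/K^4
T^4 = 2.0602323e+09 K^4
T = 213.0488 K = -60.1012 C

-60.1012 degrees Celsius


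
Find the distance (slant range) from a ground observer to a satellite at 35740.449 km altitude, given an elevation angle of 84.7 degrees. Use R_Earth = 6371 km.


h = 35740.449 km, el = 84.7 deg
d = -R_E*sin(el) + sqrt((R_E*sin(el))^2 + 2*R_E*h + h^2)
d = -6371.0000*sin(1.4783) + sqrt((6371.0000*0.9957247)^2 + 2*6371.0000*35740.449 + 35740.449^2)
d = 35763.5748 km

35763.5748 km


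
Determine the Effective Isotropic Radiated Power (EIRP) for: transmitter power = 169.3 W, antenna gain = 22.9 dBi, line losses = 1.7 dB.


Pt = 169.3 W = 22.2866 dBW
EIRP = Pt_dBW + Gt - losses = 22.2866 + 22.9 - 1.7 = 43.4866 dBW

43.4866 dBW


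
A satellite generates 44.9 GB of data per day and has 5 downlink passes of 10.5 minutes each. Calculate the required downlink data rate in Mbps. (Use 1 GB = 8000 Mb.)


total contact time = 5 * 10.5 * 60 = 3150.0000 s
data = 44.9 GB = 359200.0000 Mb
rate = 359200.0000 / 3150.0000 = 114.0317 Mbps

114.0317 Mbps


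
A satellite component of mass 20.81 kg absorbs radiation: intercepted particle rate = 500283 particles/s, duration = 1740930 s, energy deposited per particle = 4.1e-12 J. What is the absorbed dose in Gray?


Total energy deposited = rate * time * E_per
  = 500283 * 1740930 * 4.1e-12 = 3.5709 J
Dose = E_total / mass = 3.5709 / 20.81
Dose = 0.1715967 Gy

0.1716 Gy


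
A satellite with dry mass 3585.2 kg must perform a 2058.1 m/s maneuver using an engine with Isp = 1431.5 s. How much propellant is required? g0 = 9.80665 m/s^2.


ve = Isp * g0 = 1431.5 * 9.80665 = 14038.219475 m/s
mass ratio = exp(dv/ve) = exp(2058.1/14038.219475) = 1.15789872
m_prop = m_dry * (mr - 1) = 3585.2 * (1.15789872 - 1)
m_prop = 566.0985 kg

566.0985 kg


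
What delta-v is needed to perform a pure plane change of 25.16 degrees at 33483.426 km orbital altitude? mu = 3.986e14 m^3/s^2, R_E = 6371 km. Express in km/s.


r = 39854.4260 km = 3.9854426e+07 m
V = sqrt(mu/r) = 3162.4988 m/s
di = 25.16 deg = 0.4391248 rad
dV = 2*V*sin(di/2) = 2*3162.4988*sin(0.2195624)
dV = 1377.6007 m/s = 1.3776 km/s

1.3776 km/s


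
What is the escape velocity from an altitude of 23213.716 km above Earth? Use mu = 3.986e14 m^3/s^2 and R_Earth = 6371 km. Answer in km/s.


r = 6371.0 + 23213.716 = 29584.7160 km = 2.9584716e+07 m
v_esc = sqrt(2*mu/r) = sqrt(2*3.986e14 / 2.9584716e+07)
v_esc = 5190.9870 m/s = 5.1910 km/s

5.1910 km/s


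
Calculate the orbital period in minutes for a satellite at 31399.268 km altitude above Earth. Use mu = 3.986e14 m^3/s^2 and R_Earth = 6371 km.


r = 37770.2680 km = 3.7770268e+07 m
T = 2*pi*sqrt(r^3/mu) = 2*pi*sqrt(5.3882805e+22 / 3.986e14)
T = 73052.7082 s = 1217.5451 min

1217.5451 minutes


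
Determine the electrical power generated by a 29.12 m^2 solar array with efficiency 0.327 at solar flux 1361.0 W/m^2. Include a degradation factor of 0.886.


P = area * eta * S * degradation
P = 29.12 * 0.327 * 1361.0 * 0.886
P = 11482.3550 W

11482.3550 W


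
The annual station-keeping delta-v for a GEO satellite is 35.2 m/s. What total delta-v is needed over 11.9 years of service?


dV = rate * years = 35.2 * 11.9
dV = 418.8800 m/s

418.8800 m/s


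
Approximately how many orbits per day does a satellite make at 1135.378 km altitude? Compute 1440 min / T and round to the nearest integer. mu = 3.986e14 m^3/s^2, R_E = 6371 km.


r = 7.506378e+06 m
T = 2*pi*sqrt(r^3/mu) = 6472.2736 s = 107.8712 min
revs/day = 1440 / 107.8712 = 13.3493
Rounded: 13 revolutions per day

13 revolutions per day


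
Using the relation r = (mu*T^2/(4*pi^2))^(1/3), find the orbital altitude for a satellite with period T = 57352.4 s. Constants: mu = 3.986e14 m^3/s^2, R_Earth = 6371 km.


T = 57352.4 s
r = (mu*T^2/(4*pi^2))^(1/3) = (3.986e14 * 57352.4^2 / (4*pi^2))^(1/3)
r = 3.2143531e+07 m = 32143.5311 km
alt = r - R_E = 32143.5311 - 6371 = 25772.5311 km

25772.5311 km


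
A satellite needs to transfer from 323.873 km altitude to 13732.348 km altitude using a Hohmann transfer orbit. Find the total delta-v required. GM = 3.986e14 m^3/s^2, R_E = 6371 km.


r1 = 6694.8730 km = 6.694873e+06 m
r2 = 20103.3480 km = 2.0103348e+07 m
dv1 = sqrt(mu/r1)*(sqrt(2*r2/(r1+r2)) - 1) = 1735.2531 m/s
dv2 = sqrt(mu/r2)*(1 - sqrt(2*r1/(r1+r2))) = 1305.2992 m/s
total dv = |dv1| + |dv2| = 1735.2531 + 1305.2992 = 3040.5523 m/s = 3.0406 km/s

3.0406 km/s


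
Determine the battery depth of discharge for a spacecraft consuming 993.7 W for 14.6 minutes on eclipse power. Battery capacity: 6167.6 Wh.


E_used = P * t / 60 = 993.7 * 14.6 / 60 = 241.8003 Wh
DOD = E_used / E_total * 100 = 241.8003 / 6167.6 * 100
DOD = 3.9205 %

3.9205 %


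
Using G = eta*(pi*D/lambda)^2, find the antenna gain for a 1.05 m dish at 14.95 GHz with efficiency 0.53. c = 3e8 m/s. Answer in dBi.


lambda = c/f = 3e8 / 1.495e+10 = 0.02006689 m
G = eta*(pi*D/lambda)^2 = 0.53*(pi*1.05/0.02006689)^2
G = 14321.6841 (linear)
G = 10*log10(14321.6841) = 41.5599 dBi

41.5599 dBi


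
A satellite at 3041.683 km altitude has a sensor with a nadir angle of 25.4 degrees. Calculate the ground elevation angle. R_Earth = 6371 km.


r = R_E + alt = 9412.6830 km
Law of sines in the satellite / Earth-center / ground-point triangle:
  sin(nadir)/R_E = sin(90 + el)/r  =>  cos(el) = (r/R_E)*sin(nadir)
cos(el) = (9412.6830 / 6371.0000) * sin(25.4 deg) = 0.63372
el = arccos(0.63372) = 50.6749 deg
(Earth-central angle = 90 - nadir - el = 13.9251 deg)

50.6749 degrees


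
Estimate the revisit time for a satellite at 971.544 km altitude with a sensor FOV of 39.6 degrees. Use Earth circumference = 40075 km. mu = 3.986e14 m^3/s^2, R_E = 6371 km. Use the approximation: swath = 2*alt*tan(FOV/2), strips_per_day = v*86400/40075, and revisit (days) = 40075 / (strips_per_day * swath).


swath = 2*971.544*tan(0.3455752) = 699.5547 km
v = sqrt(mu/r) = 7367.9279 m/s = 7.3679 km/s
strips/day = v*86400/40075 = 7.3679*86400/40075 = 15.8849
coverage/day = strips * swath = 15.8849 * 699.5547 = 11112.3849 km
revisit = 40075 / 11112.3849 = 3.6063 days

3.6063 days


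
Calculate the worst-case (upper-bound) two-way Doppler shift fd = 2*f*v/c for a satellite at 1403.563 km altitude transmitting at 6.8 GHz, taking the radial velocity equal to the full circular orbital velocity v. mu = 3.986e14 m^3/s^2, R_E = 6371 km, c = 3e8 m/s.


r = 7.774563e+06 m
v = sqrt(mu/r) = 7160.2907 m/s (worst-case radial velocity)
f = 6.8 GHz = 6.8e+09 Hz
fd = 2*f*v/c = 2*6.8e+09*7160.2907/3.0e+08
fd = 324599.8444 Hz

324599.8444 Hz


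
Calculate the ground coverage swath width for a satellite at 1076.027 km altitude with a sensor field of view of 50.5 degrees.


FOV = 50.5 deg = 0.8813913 rad
swath = 2 * alt * tan(FOV/2) = 2 * 1076.027 * tan(0.4406956)
swath = 2 * 1076.027 * 0.4716306
swath = 1014.9746 km

1014.9746 km


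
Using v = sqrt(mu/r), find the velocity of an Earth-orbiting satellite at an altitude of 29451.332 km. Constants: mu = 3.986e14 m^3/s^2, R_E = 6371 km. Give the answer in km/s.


r = R_E + alt = 6371.0 + 29451.332 = 35822.3320 km = 3.5822332e+07 m
v = sqrt(mu/r) = sqrt(3.986e14 / 3.5822332e+07) = 3335.7364 m/s = 3.3357 km/s

3.3357 km/s


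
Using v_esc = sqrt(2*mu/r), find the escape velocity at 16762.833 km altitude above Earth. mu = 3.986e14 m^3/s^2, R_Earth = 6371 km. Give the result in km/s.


r = 6371.0 + 16762.833 = 23133.8330 km = 2.3133833e+07 m
v_esc = sqrt(2*mu/r) = sqrt(2*3.986e14 / 2.3133833e+07)
v_esc = 5870.2939 m/s = 5.8703 km/s

5.8703 km/s
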